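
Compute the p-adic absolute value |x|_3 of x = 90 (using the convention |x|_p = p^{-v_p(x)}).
|90|_3 = 1/9

Step 1 — compute v_3(x) by factoring powers of 3 out of the numerator and denominator: v_3(90) = 2. Step 2 — apply |x|_p = p^{-v_p(x)} = 3^{-2} = 1/9.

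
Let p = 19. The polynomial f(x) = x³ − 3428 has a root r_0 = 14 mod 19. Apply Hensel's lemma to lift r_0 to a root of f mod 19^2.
r_1 = 52 (mod 361)

Hensel: r_{i+1} = r_i − f(r_i)/f′(r_i) mod 19^{i+2}, where f′(x) = 3x². Iterate:
  r_0 = 14 (mod 19)
  r_1 = 52 (mod 361)
Final: r = 52 with f(r) ≡ 0 mod 19^2.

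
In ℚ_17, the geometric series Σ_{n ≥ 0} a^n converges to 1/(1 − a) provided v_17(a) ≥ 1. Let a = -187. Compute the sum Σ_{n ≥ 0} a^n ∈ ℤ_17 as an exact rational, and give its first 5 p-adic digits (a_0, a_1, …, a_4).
Σ a^n = 1/(1 − a) = 1/188;  first 5 digits = (1, 6, 1, 2, 11)

v_17(a) = 1 ≥ 1, so the series converges in ℤ_17 to 1/(1 − a) = 1/(1 − (-187)) = 1/188. Expand this rational in ℤ_17: compute digits iteratively via d_i = x_i mod 17, x_{i+1} = (x_i − d_i)/17. The first 5 digits are (1, 6, 1, 2, 11).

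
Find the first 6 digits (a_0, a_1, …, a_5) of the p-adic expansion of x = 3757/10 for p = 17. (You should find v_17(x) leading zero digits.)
(a_0, …, a_5) = (0, 0, 3, 5, 15, 11)

v_17(3757/10) = 2, so a_0 = ... = a_1 = 0. Factor out: x = 17^2 · u with u = 13/10 a unit in ℤ_17. Expand u iteratively via a_{v+i} = u_i mod 17, u_{i+1} = (u_i − a_{v+i})/17:
  u_0 = 13/10;  a_2 = 3;  u_1 = (u_0 − 3)/17 = -1/10
  u_1 = -1/10;  a_3 = 5;  u_2 = (u_1 − 5)/17 = -3/10
  u_2 = -3/10;  a_4 = 15;  u_3 = (u_2 − 15)/17 = -9/10
  u_3 = -9/10;  a_5 = 11;  u_4 = (u_3 − 11)/17 = -7/10
Digits: (0, 0, 3, 5, 15, 11).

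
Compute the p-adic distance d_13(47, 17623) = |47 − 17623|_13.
d_13(47, 17623) = 1/2197

Step 1 — x − y = 47 − 17623 = -17576. Step 2 — v_13(-17576) = 3 (factor: -17576 = −(13^3 · 8); the sign does not affect v_p). Step 3 — |x − y|_13 = 13^{-3} = 1/2197.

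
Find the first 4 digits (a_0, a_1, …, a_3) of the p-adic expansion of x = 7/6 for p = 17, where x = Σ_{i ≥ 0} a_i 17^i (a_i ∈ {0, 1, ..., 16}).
(a_0, …, a_3) = (4, 14, 2, 14)

v_17(7/6) = 0 (numerator and denominator both coprime to 17), so x ∈ ℤ_17^×. Compute digits iteratively via a_i = x_i mod 17, x_{i+1} = (x_i − a_i)/17, with x_0 = x:
  x_0 = 7/6;  a_0 = 4;  x_1 = (x_0 − 4)/17 = -1/6
  x_1 = -1/6;  a_1 = 14;  x_2 = (x_1 − 14)/17 = -5/6
  x_2 = -5/6;  a_2 = 2;  x_3 = (x_2 − 2)/17 = -1/6
  x_3 = -1/6;  a_3 = 14;  x_4 = (x_3 − 14)/17 = -5/6
Digits: (4, 14, 2, 14).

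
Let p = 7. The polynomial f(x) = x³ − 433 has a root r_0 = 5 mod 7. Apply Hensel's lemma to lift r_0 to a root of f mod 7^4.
r_3 = 635 (mod 2401)

Hensel: r_{i+1} = r_i − f(r_i)/f′(r_i) mod 7^{i+2}, where f′(x) = 3x². Iterate:
  r_0 = 5 (mod 7)
  r_1 = 47 (mod 49)
  r_2 = 292 (mod 343)
  r_3 = 635 (mod 2401)
Final: r = 635 with f(r) ≡ 0 mod 7^4.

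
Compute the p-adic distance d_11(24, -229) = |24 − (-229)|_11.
d_11(24, -229) = 1/11

Step 1 — x − y = 24 − (-229) = 253. Step 2 — v_11(253) = 1 (factor: 253 = (11^1 · 23); the sign does not affect v_p). Step 3 — |x − y|_11 = 11^{-1} = 1/11.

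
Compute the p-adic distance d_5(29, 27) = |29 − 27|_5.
d_5(29, 27) = 1

Step 1 — x − y = 29 − 27 = 2. Step 2 — v_5(2) = 0 (factor: 2 = (5^0 · 2); the sign does not affect v_p). Step 3 — |x − y|_5 = 5^{0} = 1.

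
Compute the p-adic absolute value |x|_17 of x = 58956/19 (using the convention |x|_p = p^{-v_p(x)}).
|58956/19|_17 = 1/4913

Step 1 — compute v_17(x) by factoring powers of 17 out of the numerator and denominator: v_17(58956/19) = 3. Step 2 — apply |x|_p = p^{-v_p(x)} = 17^{-3} = 1/4913.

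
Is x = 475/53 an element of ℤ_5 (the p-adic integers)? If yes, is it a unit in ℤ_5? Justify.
x ∈ ℤ_5 but not a unit; v_5(x) = 2 > 0

ℤ_5 = {x ∈ ℚ_5 : v_5(x) ≥ 0} and ℤ_5^× = {x ∈ ℤ_5 : v_5(x) = 0}. Here v_5(475/53) = v_5(num) − v_5(den) = 2; compare against these criteria.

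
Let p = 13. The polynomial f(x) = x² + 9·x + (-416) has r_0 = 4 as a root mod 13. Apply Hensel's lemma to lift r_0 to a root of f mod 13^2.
r_1 = 95 (mod 169)

Hensel: r_{i+1} = r_i − f(r_i)·(f′(r_i))^{-1} mod 13^{i+2}, f′(x) = 2x + 9. Iterate:
  r_0 = 4 (mod 13)
  r_1 = 95 (mod 169)
Final: r = 95 satisfies f(r) ≡ 0 mod 13^2.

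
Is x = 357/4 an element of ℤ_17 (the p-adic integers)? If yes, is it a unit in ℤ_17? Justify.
x ∈ ℤ_17 but not a unit; v_17(x) = 1 > 0

ℤ_17 = {x ∈ ℚ_17 : v_17(x) ≥ 0} and ℤ_17^× = {x ∈ ℤ_17 : v_17(x) = 0}. Here v_17(357/4) = v_17(num) − v_17(den) = 1; compare against these criteria.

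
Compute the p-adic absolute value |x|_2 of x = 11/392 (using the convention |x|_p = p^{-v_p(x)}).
|11/392|_2 = 8

Step 1 — compute v_2(x) by factoring powers of 2 out of the numerator and denominator: v_2(11/392) = -3. Step 2 — apply |x|_p = p^{-v_p(x)} = 2^{3} = 8.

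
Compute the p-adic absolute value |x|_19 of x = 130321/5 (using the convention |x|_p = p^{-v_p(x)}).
|130321/5|_19 = 1/130321

Step 1 — compute v_19(x) by factoring powers of 19 out of the numerator and denominator: v_19(130321/5) = 4. Step 2 — apply |x|_p = p^{-v_p(x)} = 19^{-4} = 1/130321.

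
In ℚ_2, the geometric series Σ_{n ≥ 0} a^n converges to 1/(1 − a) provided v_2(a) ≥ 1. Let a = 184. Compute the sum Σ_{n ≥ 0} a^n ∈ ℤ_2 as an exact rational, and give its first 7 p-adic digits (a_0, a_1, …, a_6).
Σ a^n = 1/(1 − a) = -1/183;  first 7 digits = (1, 0, 0, 1, 1, 1, 1)

v_2(a) = 3 ≥ 1, so the series converges in ℤ_2 to 1/(1 − a) = 1/(1 − 184) = -1/183. Expand this rational in ℤ_2: compute digits iteratively via d_i = x_i mod 2, x_{i+1} = (x_i − d_i)/2. The first 7 digits are (1, 0, 0, 1, 1, 1, 1).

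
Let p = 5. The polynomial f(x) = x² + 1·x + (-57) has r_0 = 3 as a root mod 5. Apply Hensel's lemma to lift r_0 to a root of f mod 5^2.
r_1 = 13 (mod 25)

Hensel: r_{i+1} = r_i − f(r_i)·(f′(r_i))^{-1} mod 5^{i+2}, f′(x) = 2x + 1. Iterate:
  r_0 = 3 (mod 5)
  r_1 = 13 (mod 25)
Final: r = 13 satisfies f(r) ≡ 0 mod 5^2.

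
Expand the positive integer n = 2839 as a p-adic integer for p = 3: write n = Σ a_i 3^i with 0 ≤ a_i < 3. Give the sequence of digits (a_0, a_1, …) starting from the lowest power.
(a_0, a_1, …) = (1, 1, 0, 0, 2, 2, 0, 1)

Repeated division by 3 gives the digits low-to-high: 2839 = 1 + 1·3^1 + 2·3^4 + 2·3^5 + 1·3^7. Digit sequence: (1, 1, 0, 0, 2, 2, 0, 1).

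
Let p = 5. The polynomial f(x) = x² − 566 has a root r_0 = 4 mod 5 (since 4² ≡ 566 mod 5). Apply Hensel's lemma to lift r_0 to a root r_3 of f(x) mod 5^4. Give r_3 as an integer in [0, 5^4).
r_3 = 229 (mod 625)

Hensel's recurrence: r_{i+1} = r_i − f(r_i)·(f′(r_i))^{-1} mod 5^{i+2}, with f′(x) = 2x. Iterate:
  r_0 = 4 (mod 5)
  r_1 = 4 (mod 25)
  r_2 = 104 (mod 125)
  r_3 = 229 (mod 625)
Final: r_3 = 229, and one checks f(r_3) ≡ 0 mod 5^4.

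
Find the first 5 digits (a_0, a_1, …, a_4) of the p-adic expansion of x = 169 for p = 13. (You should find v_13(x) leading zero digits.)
(a_0, …, a_4) = (0, 0, 1, 0, 0)

v_13(169) = 2, so a_0 = ... = a_1 = 0. Factor out: x = 13^2 · u with u = 1 a unit in ℤ_13. Expand u iteratively via a_{v+i} = u_i mod 13, u_{i+1} = (u_i − a_{v+i})/13:
  u_0 = 1;  a_2 = 1;  u_1 = (u_0 − 1)/13 = 0
  u_1 = 0;  a_3 = 0;  u_2 = (u_1 − 0)/13 = 0
  u_2 = 0;  a_4 = 0;  u_3 = (u_2 − 0)/13 = 0
Digits: (0, 0, 1, 0, 0).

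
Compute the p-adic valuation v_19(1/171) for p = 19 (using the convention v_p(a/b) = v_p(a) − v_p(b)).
v_19(1/171) = -1

Factor powers of 19 from the numerator and denominator of the reduced fraction: 1 = 19^0 · 1 and 171 = 19^1 · 9. Apply v_p(a/b) = v_p(a) − v_p(b): v_19(1/171) = 0 − 1 = -1.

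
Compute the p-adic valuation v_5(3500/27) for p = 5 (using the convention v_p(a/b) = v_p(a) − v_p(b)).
v_5(3500/27) = 3

Factor powers of 5 from the numerator and denominator of the reduced fraction: 3500 = 5^3 · 28 and 27 = 5^0 · 27. Apply v_p(a/b) = v_p(a) − v_p(b): v_5(3500/27) = 3 − 0 = 3.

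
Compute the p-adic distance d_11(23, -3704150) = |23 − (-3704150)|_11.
d_11(23, -3704150) = 1/161051

Step 1 — x − y = 23 − (-3704150) = 3704173. Step 2 — v_11(3704173) = 5 (factor: 3704173 = (11^5 · 23); the sign does not affect v_p). Step 3 — |x − y|_11 = 11^{-5} = 1/161051.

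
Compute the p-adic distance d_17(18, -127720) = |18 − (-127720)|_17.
d_17(18, -127720) = 1/4913

Step 1 — x − y = 18 − (-127720) = 127738. Step 2 — v_17(127738) = 3 (factor: 127738 = (17^3 · 26); the sign does not affect v_p). Step 3 — |x − y|_17 = 17^{-3} = 1/4913.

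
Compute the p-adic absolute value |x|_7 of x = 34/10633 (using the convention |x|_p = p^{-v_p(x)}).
|34/10633|_7 = 343

Step 1 — compute v_7(x) by factoring powers of 7 out of the numerator and denominator: v_7(34/10633) = -3. Step 2 — apply |x|_p = p^{-v_p(x)} = 7^{3} = 343.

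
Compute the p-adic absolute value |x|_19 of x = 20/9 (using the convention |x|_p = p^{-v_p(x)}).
|20/9|_19 = 1

Step 1 — compute v_19(x) by factoring powers of 19 out of the numerator and denominator: v_19(20/9) = 0. Step 2 — apply |x|_p = p^{-v_p(x)} = 19^{0} = 1.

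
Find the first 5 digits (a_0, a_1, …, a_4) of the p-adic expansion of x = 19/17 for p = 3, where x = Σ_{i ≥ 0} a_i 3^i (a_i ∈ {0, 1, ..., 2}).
(a_0, …, a_4) = (2, 2, 1, 1, 0)

v_3(19/17) = 0 (numerator and denominator both coprime to 3), so x ∈ ℤ_3^×. Compute digits iteratively via a_i = x_i mod 3, x_{i+1} = (x_i − a_i)/3, with x_0 = x:
  x_0 = 19/17;  a_0 = 2;  x_1 = (x_0 − 2)/3 = -5/17
  x_1 = -5/17;  a_1 = 2;  x_2 = (x_1 − 2)/3 = -13/17
  x_2 = -13/17;  a_2 = 1;  x_3 = (x_2 − 1)/3 = -10/17
  x_3 = -10/17;  a_3 = 1;  x_4 = (x_3 − 1)/3 = -9/17
  x_4 = -9/17;  a_4 = 0;  x_5 = (x_4 − 0)/3 = -3/17
Digits: (2, 2, 1, 1, 0).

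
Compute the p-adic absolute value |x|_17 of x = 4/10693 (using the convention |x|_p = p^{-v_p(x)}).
|4/10693|_17 = 289

Step 1 — compute v_17(x) by factoring powers of 17 out of the numerator and denominator: v_17(4/10693) = -2. Step 2 — apply |x|_p = p^{-v_p(x)} = 17^{2} = 289.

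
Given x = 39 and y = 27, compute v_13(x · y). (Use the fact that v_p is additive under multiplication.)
v_13(1053) = 1

v_p(x) = 1 (factor: 39 = 13^1 · 3); v_p(y) = 0 (factor: 27 = 13^0 · 27). Additivity: v_p(xy) = v_p(x) + v_p(y) = 1 + 0 = 1. (Direct check: xy = 1053 = 13^1 · (81).)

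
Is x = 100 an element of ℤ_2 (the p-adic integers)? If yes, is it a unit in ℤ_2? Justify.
x ∈ ℤ_2 but not a unit; v_2(x) = 2 > 0

ℤ_2 = {x ∈ ℚ_2 : v_2(x) ≥ 0} and ℤ_2^× = {x ∈ ℤ_2 : v_2(x) = 0}. Here v_2(100) = v_2(num) − v_2(den) = 2; compare against these criteria.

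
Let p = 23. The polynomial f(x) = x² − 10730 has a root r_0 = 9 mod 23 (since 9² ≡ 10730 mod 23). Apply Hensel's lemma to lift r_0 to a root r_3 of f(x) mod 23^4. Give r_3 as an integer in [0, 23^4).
r_3 = 29196 (mod 279841)

Hensel's recurrence: r_{i+1} = r_i − f(r_i)·(f′(r_i))^{-1} mod 23^{i+2}, with f′(x) = 2x. Iterate:
  r_0 = 9 (mod 23)
  r_1 = 101 (mod 529)
  r_2 = 4862 (mod 12167)
  r_3 = 29196 (mod 279841)
Final: r_3 = 29196, and one checks f(r_3) ≡ 0 mod 23^4.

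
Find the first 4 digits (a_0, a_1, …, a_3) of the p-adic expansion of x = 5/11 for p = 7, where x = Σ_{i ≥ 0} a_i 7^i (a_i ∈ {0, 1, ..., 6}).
(a_0, …, a_3) = (3, 6, 1, 1)

v_7(5/11) = 0 (numerator and denominator both coprime to 7), so x ∈ ℤ_7^×. Compute digits iteratively via a_i = x_i mod 7, x_{i+1} = (x_i − a_i)/7, with x_0 = x:
  x_0 = 5/11;  a_0 = 3;  x_1 = (x_0 − 3)/7 = -4/11
  x_1 = -4/11;  a_1 = 6;  x_2 = (x_1 − 6)/7 = -10/11
  x_2 = -10/11;  a_2 = 1;  x_3 = (x_2 − 1)/7 = -3/11
  x_3 = -3/11;  a_3 = 1;  x_4 = (x_3 − 1)/7 = -2/11
Digits: (3, 6, 1, 1).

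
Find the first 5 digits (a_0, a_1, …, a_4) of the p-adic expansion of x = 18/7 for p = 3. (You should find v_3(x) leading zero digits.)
(a_0, …, a_4) = (0, 0, 2, 2, 0)

v_3(18/7) = 2, so a_0 = ... = a_1 = 0. Factor out: x = 3^2 · u with u = 2/7 a unit in ℤ_3. Expand u iteratively via a_{v+i} = u_i mod 3, u_{i+1} = (u_i − a_{v+i})/3:
  u_0 = 2/7;  a_2 = 2;  u_1 = (u_0 − 2)/3 = -4/7
  u_1 = -4/7;  a_3 = 2;  u_2 = (u_1 − 2)/3 = -6/7
  u_2 = -6/7;  a_4 = 0;  u_3 = (u_2 − 0)/3 = -2/7
Digits: (0, 0, 2, 2, 0).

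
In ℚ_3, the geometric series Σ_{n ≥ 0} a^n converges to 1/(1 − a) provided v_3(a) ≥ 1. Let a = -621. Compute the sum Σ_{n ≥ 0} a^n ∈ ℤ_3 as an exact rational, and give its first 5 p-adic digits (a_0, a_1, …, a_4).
Σ a^n = 1/(1 − a) = 1/622;  first 5 digits = (1, 0, 0, 1, 1)

v_3(a) = 3 ≥ 1, so the series converges in ℤ_3 to 1/(1 − a) = 1/(1 − (-621)) = 1/622. Expand this rational in ℤ_3: compute digits iteratively via d_i = x_i mod 3, x_{i+1} = (x_i − d_i)/3. The first 5 digits are (1, 0, 0, 1, 1).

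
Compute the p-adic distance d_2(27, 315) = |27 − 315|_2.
d_2(27, 315) = 1/32

Step 1 — x − y = 27 − 315 = -288. Step 2 — v_2(-288) = 5 (factor: -288 = −(2^5 · 9); the sign does not affect v_p). Step 3 — |x − y|_2 = 2^{-5} = 1/32.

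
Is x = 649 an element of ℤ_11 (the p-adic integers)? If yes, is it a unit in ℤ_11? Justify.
x ∈ ℤ_11 but not a unit; v_11(x) = 1 > 0

ℤ_11 = {x ∈ ℚ_11 : v_11(x) ≥ 0} and ℤ_11^× = {x ∈ ℤ_11 : v_11(x) = 0}. Here v_11(649) = v_11(num) − v_11(den) = 1; compare against these criteria.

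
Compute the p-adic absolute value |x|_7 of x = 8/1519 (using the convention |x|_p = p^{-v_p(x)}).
|8/1519|_7 = 49

Step 1 — compute v_7(x) by factoring powers of 7 out of the numerator and denominator: v_7(8/1519) = -2. Step 2 — apply |x|_p = p^{-v_p(x)} = 7^{2} = 49.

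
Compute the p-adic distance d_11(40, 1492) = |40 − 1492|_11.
d_11(40, 1492) = 1/121

Step 1 — x − y = 40 − 1492 = -1452. Step 2 — v_11(-1452) = 2 (factor: -1452 = −(11^2 · 12); the sign does not affect v_p). Step 3 — |x − y|_11 = 11^{-2} = 1/121.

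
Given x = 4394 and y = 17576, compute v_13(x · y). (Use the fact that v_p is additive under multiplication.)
v_13(77228944) = 6

v_p(x) = 3 (factor: 4394 = 13^3 · 2); v_p(y) = 3 (factor: 17576 = 13^3 · 8). Additivity: v_p(xy) = v_p(x) + v_p(y) = 3 + 3 = 6. (Direct check: xy = 77228944 = 13^6 · (16).)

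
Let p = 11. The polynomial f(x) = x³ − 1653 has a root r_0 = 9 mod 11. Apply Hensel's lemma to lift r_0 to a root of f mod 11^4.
r_3 = 3232 (mod 14641)

Hensel: r_{i+1} = r_i − f(r_i)/f′(r_i) mod 11^{i+2}, where f′(x) = 3x². Iterate:
  r_0 = 9 (mod 11)
  r_1 = 86 (mod 121)
  r_2 = 570 (mod 1331)
  r_3 = 3232 (mod 14641)
Final: r = 3232 with f(r) ≡ 0 mod 11^4.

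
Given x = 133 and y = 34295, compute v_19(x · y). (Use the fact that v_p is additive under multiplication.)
v_19(4561235) = 4

v_p(x) = 1 (factor: 133 = 19^1 · 7); v_p(y) = 3 (factor: 34295 = 19^3 · 5). Additivity: v_p(xy) = v_p(x) + v_p(y) = 1 + 3 = 4. (Direct check: xy = 4561235 = 19^4 · (35).)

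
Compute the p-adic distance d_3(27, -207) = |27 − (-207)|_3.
d_3(27, -207) = 1/9

Step 1 — x − y = 27 − (-207) = 234. Step 2 — v_3(234) = 2 (factor: 234 = (3^2 · 26); the sign does not affect v_p). Step 3 — |x − y|_3 = 3^{-2} = 1/9.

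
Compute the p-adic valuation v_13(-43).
v_13(-43) = 0

v_13(n) is the largest exponent k such that 13^k divides n. Factor out: -43 = -13^0 · 43. (Sign doesn't affect v_p.) So v_13(-43) = 0.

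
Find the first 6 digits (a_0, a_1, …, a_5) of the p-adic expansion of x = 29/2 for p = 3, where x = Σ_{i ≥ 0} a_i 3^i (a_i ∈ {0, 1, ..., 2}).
(a_0, …, a_5) = (1, 0, 0, 2, 1, 1)

v_3(29/2) = 0 (numerator and denominator both coprime to 3), so x ∈ ℤ_3^×. Compute digits iteratively via a_i = x_i mod 3, x_{i+1} = (x_i − a_i)/3, with x_0 = x:
  x_0 = 29/2;  a_0 = 1;  x_1 = (x_0 − 1)/3 = 9/2
  x_1 = 9/2;  a_1 = 0;  x_2 = (x_1 − 0)/3 = 3/2
  x_2 = 3/2;  a_2 = 0;  x_3 = (x_2 − 0)/3 = 1/2
  x_3 = 1/2;  a_3 = 2;  x_4 = (x_3 − 2)/3 = -1/2
  x_4 = -1/2;  a_4 = 1;  x_5 = (x_4 − 1)/3 = -1/2
  x_5 = -1/2;  a_5 = 1;  x_6 = (x_5 − 1)/3 = -1/2
Digits: (1, 0, 0, 2, 1, 1).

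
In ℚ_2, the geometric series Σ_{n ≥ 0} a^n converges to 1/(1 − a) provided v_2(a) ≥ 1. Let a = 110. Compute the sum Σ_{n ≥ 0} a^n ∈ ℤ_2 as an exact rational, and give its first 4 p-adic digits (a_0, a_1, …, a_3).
Σ a^n = 1/(1 − a) = -1/109;  first 4 digits = (1, 1, 0, 1)

v_2(a) = 1 ≥ 1, so the series converges in ℤ_2 to 1/(1 − a) = 1/(1 − 110) = -1/109. Expand this rational in ℤ_2: compute digits iteratively via d_i = x_i mod 2, x_{i+1} = (x_i − d_i)/2. The first 4 digits are (1, 1, 0, 1).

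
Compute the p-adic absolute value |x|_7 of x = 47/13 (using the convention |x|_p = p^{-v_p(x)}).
|47/13|_7 = 1

Step 1 — compute v_7(x) by factoring powers of 7 out of the numerator and denominator: v_7(47/13) = 0. Step 2 — apply |x|_p = p^{-v_p(x)} = 7^{0} = 1.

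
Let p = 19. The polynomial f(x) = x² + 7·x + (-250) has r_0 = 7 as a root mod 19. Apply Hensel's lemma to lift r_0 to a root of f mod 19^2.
r_1 = 83 (mod 361)

Hensel: r_{i+1} = r_i − f(r_i)·(f′(r_i))^{-1} mod 19^{i+2}, f′(x) = 2x + 7. Iterate:
  r_0 = 7 (mod 19)
  r_1 = 83 (mod 361)
Final: r = 83 satisfies f(r) ≡ 0 mod 19^2.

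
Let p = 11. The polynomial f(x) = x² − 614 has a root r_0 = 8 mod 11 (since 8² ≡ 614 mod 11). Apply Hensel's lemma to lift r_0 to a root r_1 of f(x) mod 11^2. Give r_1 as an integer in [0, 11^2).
r_1 = 118 (mod 121)

Hensel's recurrence: r_{i+1} = r_i − f(r_i)·(f′(r_i))^{-1} mod 11^{i+2}, with f′(x) = 2x. Iterate:
  r_0 = 8 (mod 11)
  r_1 = 118 (mod 121)
Final: r_1 = 118, and one checks f(r_1) ≡ 0 mod 11^2.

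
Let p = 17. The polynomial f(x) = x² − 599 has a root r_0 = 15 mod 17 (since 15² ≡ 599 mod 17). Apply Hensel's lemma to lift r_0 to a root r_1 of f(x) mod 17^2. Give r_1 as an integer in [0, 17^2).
r_1 = 66 (mod 289)

Hensel's recurrence: r_{i+1} = r_i − f(r_i)·(f′(r_i))^{-1} mod 17^{i+2}, with f′(x) = 2x. Iterate:
  r_0 = 15 (mod 17)
  r_1 = 66 (mod 289)
Final: r_1 = 66, and one checks f(r_1) ≡ 0 mod 17^2.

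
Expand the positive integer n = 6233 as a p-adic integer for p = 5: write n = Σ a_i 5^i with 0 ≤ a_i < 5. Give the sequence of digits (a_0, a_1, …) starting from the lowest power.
(a_0, a_1, …) = (3, 1, 4, 4, 4, 1)

Repeated division by 5 gives the digits low-to-high: 6233 = 3 + 1·5^1 + 4·5^2 + 4·5^3 + 4·5^4 + 1·5^5. Digit sequence: (3, 1, 4, 4, 4, 1).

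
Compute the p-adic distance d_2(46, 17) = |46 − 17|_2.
d_2(46, 17) = 1

Step 1 — x − y = 46 − 17 = 29. Step 2 — v_2(29) = 0 (factor: 29 = (2^0 · 29); the sign does not affect v_p). Step 3 — |x − y|_2 = 2^{0} = 1.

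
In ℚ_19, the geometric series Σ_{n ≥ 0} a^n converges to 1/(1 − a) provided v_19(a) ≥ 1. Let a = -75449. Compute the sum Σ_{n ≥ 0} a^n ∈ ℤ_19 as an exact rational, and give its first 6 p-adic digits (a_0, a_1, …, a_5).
Σ a^n = 1/(1 − a) = 1/75450;  first 6 digits = (1, 0, 0, 8, 18, 18)

v_19(a) = 3 ≥ 1, so the series converges in ℤ_19 to 1/(1 − a) = 1/(1 − (-75449)) = 1/75450. Expand this rational in ℤ_19: compute digits iteratively via d_i = x_i mod 19, x_{i+1} = (x_i − d_i)/19. The first 6 digits are (1, 0, 0, 8, 18, 18).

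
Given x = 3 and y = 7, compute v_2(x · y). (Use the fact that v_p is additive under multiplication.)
v_2(21) = 0

v_p(x) = 0 (factor: 3 = 2^0 · 3); v_p(y) = 0 (factor: 7 = 2^0 · 7). Additivity: v_p(xy) = v_p(x) + v_p(y) = 0 + 0 = 0. (Direct check: xy = 21 = 2^0 · (21).)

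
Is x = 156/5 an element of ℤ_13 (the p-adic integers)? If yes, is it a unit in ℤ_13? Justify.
x ∈ ℤ_13 but not a unit; v_13(x) = 1 > 0

ℤ_13 = {x ∈ ℚ_13 : v_13(x) ≥ 0} and ℤ_13^× = {x ∈ ℤ_13 : v_13(x) = 0}. Here v_13(156/5) = v_13(num) − v_13(den) = 1; compare against these criteria.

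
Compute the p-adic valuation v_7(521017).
v_7(521017) = 5

v_7(n) is the largest exponent k such that 7^k divides n. Factor out: 521017 = 7^5 · 31. (Sign doesn't affect v_p.) So v_7(521017) = 5.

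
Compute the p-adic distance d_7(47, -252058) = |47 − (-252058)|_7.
d_7(47, -252058) = 1/16807

Step 1 — x − y = 47 − (-252058) = 252105. Step 2 — v_7(252105) = 5 (factor: 252105 = (7^5 · 15); the sign does not affect v_p). Step 3 — |x − y|_7 = 7^{-5} = 1/16807.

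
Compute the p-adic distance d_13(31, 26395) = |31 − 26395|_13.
d_13(31, 26395) = 1/2197

Step 1 — x − y = 31 − 26395 = -26364. Step 2 — v_13(-26364) = 3 (factor: -26364 = −(13^3 · 12); the sign does not affect v_p). Step 3 — |x − y|_13 = 13^{-3} = 1/2197.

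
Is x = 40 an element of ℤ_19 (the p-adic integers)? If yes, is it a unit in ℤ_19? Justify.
x ∈ ℤ_19^× (unit); v_19(x) = 0

ℤ_19 = {x ∈ ℚ_19 : v_19(x) ≥ 0} and ℤ_19^× = {x ∈ ℤ_19 : v_19(x) = 0}. Here v_19(40) = v_19(num) − v_19(den) = 0; compare against these criteria.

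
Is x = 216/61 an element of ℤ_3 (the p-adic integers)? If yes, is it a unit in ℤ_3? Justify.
x ∈ ℤ_3 but not a unit; v_3(x) = 3 > 0

ℤ_3 = {x ∈ ℚ_3 : v_3(x) ≥ 0} and ℤ_3^× = {x ∈ ℤ_3 : v_3(x) = 0}. Here v_3(216/61) = v_3(num) − v_3(den) = 3; compare against these criteria.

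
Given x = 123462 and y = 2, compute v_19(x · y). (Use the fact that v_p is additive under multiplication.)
v_19(246924) = 3

v_p(x) = 3 (factor: 123462 = 19^3 · 18); v_p(y) = 0 (factor: 2 = 19^0 · 2). Additivity: v_p(xy) = v_p(x) + v_p(y) = 3 + 0 = 3. (Direct check: xy = 246924 = 19^3 · (36).)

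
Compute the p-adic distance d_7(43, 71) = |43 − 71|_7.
d_7(43, 71) = 1/7

Step 1 — x − y = 43 − 71 = -28. Step 2 — v_7(-28) = 1 (factor: -28 = −(7^1 · 4); the sign does not affect v_p). Step 3 — |x − y|_7 = 7^{-1} = 1/7.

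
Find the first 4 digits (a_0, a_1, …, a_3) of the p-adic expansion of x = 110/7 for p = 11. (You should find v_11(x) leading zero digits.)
(a_0, …, a_3) = (0, 3, 3, 6)

v_11(110/7) = 1, so a_0 = ... = a_0 = 0. Factor out: x = 11^1 · u with u = 10/7 a unit in ℤ_11. Expand u iteratively via a_{v+i} = u_i mod 11, u_{i+1} = (u_i − a_{v+i})/11:
  u_0 = 10/7;  a_1 = 3;  u_1 = (u_0 − 3)/11 = -1/7
  u_1 = -1/7;  a_2 = 3;  u_2 = (u_1 − 3)/11 = -2/7
  u_2 = -2/7;  a_3 = 6;  u_3 = (u_2 − 6)/11 = -4/7
Digits: (0, 3, 3, 6).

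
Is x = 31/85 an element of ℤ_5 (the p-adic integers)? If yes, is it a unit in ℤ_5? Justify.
x ∉ ℤ_5 (v_5(x) = -1 < 0)

ℤ_5 = {x ∈ ℚ_5 : v_5(x) ≥ 0} and ℤ_5^× = {x ∈ ℤ_5 : v_5(x) = 0}. Here v_5(31/85) = v_5(num) − v_5(den) = -1; compare against these criteria.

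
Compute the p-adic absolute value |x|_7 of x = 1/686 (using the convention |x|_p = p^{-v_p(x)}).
|1/686|_7 = 343

Step 1 — compute v_7(x) by factoring powers of 7 out of the numerator and denominator: v_7(1/686) = -3. Step 2 — apply |x|_p = p^{-v_p(x)} = 7^{3} = 343.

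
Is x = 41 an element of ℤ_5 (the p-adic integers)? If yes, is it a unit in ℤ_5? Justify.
x ∈ ℤ_5^× (unit); v_5(x) = 0

ℤ_5 = {x ∈ ℚ_5 : v_5(x) ≥ 0} and ℤ_5^× = {x ∈ ℤ_5 : v_5(x) = 0}. Here v_5(41) = v_5(num) − v_5(den) = 0; compare against these criteria.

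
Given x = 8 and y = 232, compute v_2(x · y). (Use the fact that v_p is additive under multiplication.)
v_2(1856) = 6

v_p(x) = 3 (factor: 8 = 2^3 · 1); v_p(y) = 3 (factor: 232 = 2^3 · 29). Additivity: v_p(xy) = v_p(x) + v_p(y) = 3 + 3 = 6. (Direct check: xy = 1856 = 2^6 · (29).)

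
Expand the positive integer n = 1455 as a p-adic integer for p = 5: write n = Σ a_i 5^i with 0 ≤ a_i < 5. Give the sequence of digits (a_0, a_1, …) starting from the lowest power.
(a_0, a_1, …) = (0, 1, 3, 1, 2)

Repeated division by 5 gives the digits low-to-high: 1455 = 1·5^1 + 3·5^2 + 1·5^3 + 2·5^4. Digit sequence: (0, 1, 3, 1, 2).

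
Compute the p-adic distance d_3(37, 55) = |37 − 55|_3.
d_3(37, 55) = 1/9

Step 1 — x − y = 37 − 55 = -18. Step 2 — v_3(-18) = 2 (factor: -18 = −(3^2 · 2); the sign does not affect v_p). Step 3 — |x − y|_3 = 3^{-2} = 1/9.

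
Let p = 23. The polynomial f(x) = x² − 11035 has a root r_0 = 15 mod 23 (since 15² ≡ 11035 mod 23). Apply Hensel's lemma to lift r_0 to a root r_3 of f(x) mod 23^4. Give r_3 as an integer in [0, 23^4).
r_3 = 201219 (mod 279841)

Hensel's recurrence: r_{i+1} = r_i − f(r_i)·(f′(r_i))^{-1} mod 23^{i+2}, with f′(x) = 2x. Iterate:
  r_0 = 15 (mod 23)
  r_1 = 199 (mod 529)
  r_2 = 6547 (mod 12167)
  r_3 = 201219 (mod 279841)
Final: r_3 = 201219, and one checks f(r_3) ≡ 0 mod 23^4.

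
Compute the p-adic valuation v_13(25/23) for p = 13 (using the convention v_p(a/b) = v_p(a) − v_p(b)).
v_13(25/23) = 0

Factor powers of 13 from the numerator and denominator of the reduced fraction: 25 = 13^0 · 25 and 23 = 13^0 · 23. Apply v_p(a/b) = v_p(a) − v_p(b): v_13(25/23) = 0 − 0 = 0.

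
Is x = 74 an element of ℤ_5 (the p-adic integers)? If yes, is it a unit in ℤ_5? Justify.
x ∈ ℤ_5^× (unit); v_5(x) = 0

ℤ_5 = {x ∈ ℚ_5 : v_5(x) ≥ 0} and ℤ_5^× = {x ∈ ℤ_5 : v_5(x) = 0}. Here v_5(74) = v_5(num) − v_5(den) = 0; compare against these criteria.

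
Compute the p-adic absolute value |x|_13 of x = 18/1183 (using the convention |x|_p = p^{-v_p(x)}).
|18/1183|_13 = 169

Step 1 — compute v_13(x) by factoring powers of 13 out of the numerator and denominator: v_13(18/1183) = -2. Step 2 — apply |x|_p = p^{-v_p(x)} = 13^{2} = 169.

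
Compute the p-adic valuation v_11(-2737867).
v_11(-2737867) = 5

v_11(n) is the largest exponent k such that 11^k divides n. Factor out: -2737867 = -11^5 · 17. (Sign doesn't affect v_p.) So v_11(-2737867) = 5.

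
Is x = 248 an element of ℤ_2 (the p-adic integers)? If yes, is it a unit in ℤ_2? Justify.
x ∈ ℤ_2 but not a unit; v_2(x) = 3 > 0

ℤ_2 = {x ∈ ℚ_2 : v_2(x) ≥ 0} and ℤ_2^× = {x ∈ ℤ_2 : v_2(x) = 0}. Here v_2(248) = v_2(num) − v_2(den) = 3; compare against these criteria.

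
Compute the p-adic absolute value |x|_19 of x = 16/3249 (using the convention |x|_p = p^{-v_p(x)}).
|16/3249|_19 = 361

Step 1 — compute v_19(x) by factoring powers of 19 out of the numerator and denominator: v_19(16/3249) = -2. Step 2 — apply |x|_p = p^{-v_p(x)} = 19^{2} = 361.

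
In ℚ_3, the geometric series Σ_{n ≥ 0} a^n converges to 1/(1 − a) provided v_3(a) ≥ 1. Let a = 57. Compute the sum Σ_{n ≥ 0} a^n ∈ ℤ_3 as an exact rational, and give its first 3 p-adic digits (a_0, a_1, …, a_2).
Σ a^n = 1/(1 − a) = -1/56;  first 3 digits = (1, 1, 1)

v_3(a) = 1 ≥ 1, so the series converges in ℤ_3 to 1/(1 − a) = 1/(1 − 57) = -1/56. Expand this rational in ℤ_3: compute digits iteratively via d_i = x_i mod 3, x_{i+1} = (x_i − d_i)/3. The first 3 digits are (1, 1, 1).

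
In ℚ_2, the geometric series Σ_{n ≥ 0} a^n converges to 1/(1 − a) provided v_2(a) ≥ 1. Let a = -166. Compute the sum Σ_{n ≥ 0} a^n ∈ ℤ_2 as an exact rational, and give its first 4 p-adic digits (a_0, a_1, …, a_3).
Σ a^n = 1/(1 − a) = 1/167;  first 4 digits = (1, 1, 1, 0)

v_2(a) = 1 ≥ 1, so the series converges in ℤ_2 to 1/(1 − a) = 1/(1 − (-166)) = 1/167. Expand this rational in ℤ_2: compute digits iteratively via d_i = x_i mod 2, x_{i+1} = (x_i − d_i)/2. The first 4 digits are (1, 1, 1, 0).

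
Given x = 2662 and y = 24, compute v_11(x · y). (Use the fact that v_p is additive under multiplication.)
v_11(63888) = 3

v_p(x) = 3 (factor: 2662 = 11^3 · 2); v_p(y) = 0 (factor: 24 = 11^0 · 24). Additivity: v_p(xy) = v_p(x) + v_p(y) = 3 + 0 = 3. (Direct check: xy = 63888 = 11^3 · (48).)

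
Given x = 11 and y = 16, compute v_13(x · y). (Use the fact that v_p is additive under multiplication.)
v_13(176) = 0

v_p(x) = 0 (factor: 11 = 13^0 · 11); v_p(y) = 0 (factor: 16 = 13^0 · 16). Additivity: v_p(xy) = v_p(x) + v_p(y) = 0 + 0 = 0. (Direct check: xy = 176 = 13^0 · (176).)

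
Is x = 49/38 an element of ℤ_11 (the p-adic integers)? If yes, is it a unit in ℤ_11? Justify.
x ∈ ℤ_11^× (unit); v_11(x) = 0

ℤ_11 = {x ∈ ℚ_11 : v_11(x) ≥ 0} and ℤ_11^× = {x ∈ ℤ_11 : v_11(x) = 0}. Here v_11(49/38) = v_11(num) − v_11(den) = 0; compare against these criteria.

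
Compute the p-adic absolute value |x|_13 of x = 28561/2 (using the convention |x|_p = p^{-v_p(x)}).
|28561/2|_13 = 1/28561

Step 1 — compute v_13(x) by factoring powers of 13 out of the numerator and denominator: v_13(28561/2) = 4. Step 2 — apply |x|_p = p^{-v_p(x)} = 13^{-4} = 1/28561.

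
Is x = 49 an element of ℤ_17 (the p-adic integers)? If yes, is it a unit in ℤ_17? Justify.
x ∈ ℤ_17^× (unit); v_17(x) = 0

ℤ_17 = {x ∈ ℚ_17 : v_17(x) ≥ 0} and ℤ_17^× = {x ∈ ℤ_17 : v_17(x) = 0}. Here v_17(49) = v_17(num) − v_17(den) = 0; compare against these criteria.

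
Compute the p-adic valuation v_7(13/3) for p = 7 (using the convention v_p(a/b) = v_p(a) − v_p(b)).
v_7(13/3) = 0

Factor powers of 7 from the numerator and denominator of the reduced fraction: 13 = 7^0 · 13 and 3 = 7^0 · 3. Apply v_p(a/b) = v_p(a) − v_p(b): v_7(13/3) = 0 − 0 = 0.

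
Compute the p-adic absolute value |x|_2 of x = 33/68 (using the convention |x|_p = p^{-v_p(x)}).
|33/68|_2 = 4

Step 1 — compute v_2(x) by factoring powers of 2 out of the numerator and denominator: v_2(33/68) = -2. Step 2 — apply |x|_p = p^{-v_p(x)} = 2^{2} = 4.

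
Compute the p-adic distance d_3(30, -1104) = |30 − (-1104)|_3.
d_3(30, -1104) = 1/81

Step 1 — x − y = 30 − (-1104) = 1134. Step 2 — v_3(1134) = 4 (factor: 1134 = (3^4 · 14); the sign does not affect v_p). Step 3 — |x − y|_3 = 3^{-4} = 1/81.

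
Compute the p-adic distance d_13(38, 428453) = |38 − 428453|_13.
d_13(38, 428453) = 1/28561

Step 1 — x − y = 38 − 428453 = -428415. Step 2 — v_13(-428415) = 4 (factor: -428415 = −(13^4 · 15); the sign does not affect v_p). Step 3 — |x − y|_13 = 13^{-4} = 1/28561.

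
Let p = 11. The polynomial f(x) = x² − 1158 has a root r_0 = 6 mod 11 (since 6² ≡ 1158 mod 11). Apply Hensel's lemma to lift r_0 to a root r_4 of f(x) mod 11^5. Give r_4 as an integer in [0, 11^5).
r_4 = 159396 (mod 161051)

Hensel's recurrence: r_{i+1} = r_i − f(r_i)·(f′(r_i))^{-1} mod 11^{i+2}, with f′(x) = 2x. Iterate:
  r_0 = 6 (mod 11)
  r_1 = 39 (mod 121)
  r_2 = 1007 (mod 1331)
  r_3 = 12986 (mod 14641)
  r_4 = 159396 (mod 161051)
Final: r_4 = 159396, and one checks f(r_4) ≡ 0 mod 11^5.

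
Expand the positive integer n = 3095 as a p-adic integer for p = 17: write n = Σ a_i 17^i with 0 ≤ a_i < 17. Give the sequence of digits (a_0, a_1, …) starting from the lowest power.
(a_0, a_1, …) = (1, 12, 10)

Repeated division by 17 gives the digits low-to-high: 3095 = 1 + 12·17^1 + 10·17^2. Digit sequence: (1, 12, 10).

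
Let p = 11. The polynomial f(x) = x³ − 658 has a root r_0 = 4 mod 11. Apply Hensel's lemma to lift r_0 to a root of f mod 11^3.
r_2 = 576 (mod 1331)

Hensel: r_{i+1} = r_i − f(r_i)/f′(r_i) mod 11^{i+2}, where f′(x) = 3x². Iterate:
  r_0 = 4 (mod 11)
  r_1 = 92 (mod 121)
  r_2 = 576 (mod 1331)
Final: r = 576 with f(r) ≡ 0 mod 11^3.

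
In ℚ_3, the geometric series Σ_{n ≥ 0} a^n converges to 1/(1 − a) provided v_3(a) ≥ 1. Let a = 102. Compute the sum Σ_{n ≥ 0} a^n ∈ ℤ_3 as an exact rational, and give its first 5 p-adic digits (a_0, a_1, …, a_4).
Σ a^n = 1/(1 − a) = -1/101;  first 5 digits = (1, 1, 0, 0, 2)

v_3(a) = 1 ≥ 1, so the series converges in ℤ_3 to 1/(1 − a) = 1/(1 − 102) = -1/101. Expand this rational in ℤ_3: compute digits iteratively via d_i = x_i mod 3, x_{i+1} = (x_i − d_i)/3. The first 5 digits are (1, 1, 0, 0, 2).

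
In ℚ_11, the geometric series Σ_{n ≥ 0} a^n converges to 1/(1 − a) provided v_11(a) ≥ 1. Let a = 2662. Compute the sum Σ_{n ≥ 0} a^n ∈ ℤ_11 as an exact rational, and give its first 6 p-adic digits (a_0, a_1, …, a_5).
Σ a^n = 1/(1 − a) = -1/2661;  first 6 digits = (1, 0, 0, 2, 0, 0)

v_11(a) = 3 ≥ 1, so the series converges in ℤ_11 to 1/(1 − a) = 1/(1 − 2662) = -1/2661. Expand this rational in ℤ_11: compute digits iteratively via d_i = x_i mod 11, x_{i+1} = (x_i − d_i)/11. The first 6 digits are (1, 0, 0, 2, 0, 0).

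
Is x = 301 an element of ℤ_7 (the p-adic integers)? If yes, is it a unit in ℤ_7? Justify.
x ∈ ℤ_7 but not a unit; v_7(x) = 1 > 0

ℤ_7 = {x ∈ ℚ_7 : v_7(x) ≥ 0} and ℤ_7^× = {x ∈ ℤ_7 : v_7(x) = 0}. Here v_7(301) = v_7(num) − v_7(den) = 1; compare against these criteria.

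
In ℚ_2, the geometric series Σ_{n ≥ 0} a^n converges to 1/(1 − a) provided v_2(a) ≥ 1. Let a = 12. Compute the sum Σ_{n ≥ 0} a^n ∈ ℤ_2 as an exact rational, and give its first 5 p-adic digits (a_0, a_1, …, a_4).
Σ a^n = 1/(1 − a) = -1/11;  first 5 digits = (1, 0, 1, 1, 1)

v_2(a) = 2 ≥ 1, so the series converges in ℤ_2 to 1/(1 − a) = 1/(1 − 12) = -1/11. Expand this rational in ℤ_2: compute digits iteratively via d_i = x_i mod 2, x_{i+1} = (x_i − d_i)/2. The first 5 digits are (1, 0, 1, 1, 1).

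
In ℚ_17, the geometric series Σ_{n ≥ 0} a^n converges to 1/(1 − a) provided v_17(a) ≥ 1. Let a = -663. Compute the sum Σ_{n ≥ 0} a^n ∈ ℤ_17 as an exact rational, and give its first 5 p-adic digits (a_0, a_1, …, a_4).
Σ a^n = 1/(1 − a) = 1/664;  first 5 digits = (1, 12, 5, 15, 13)

v_17(a) = 1 ≥ 1, so the series converges in ℤ_17 to 1/(1 − a) = 1/(1 − (-663)) = 1/664. Expand this rational in ℤ_17: compute digits iteratively via d_i = x_i mod 17, x_{i+1} = (x_i − d_i)/17. The first 5 digits are (1, 12, 5, 15, 13).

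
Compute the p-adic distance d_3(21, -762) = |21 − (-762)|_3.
d_3(21, -762) = 1/27

Step 1 — x − y = 21 − (-762) = 783. Step 2 — v_3(783) = 3 (factor: 783 = (3^3 · 29); the sign does not affect v_p). Step 3 — |x − y|_3 = 3^{-3} = 1/27.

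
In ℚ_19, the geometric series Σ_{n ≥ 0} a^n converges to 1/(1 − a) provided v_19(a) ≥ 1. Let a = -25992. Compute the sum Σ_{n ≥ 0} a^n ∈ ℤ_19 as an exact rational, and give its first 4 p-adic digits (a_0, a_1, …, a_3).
Σ a^n = 1/(1 − a) = 1/25993;  first 4 digits = (1, 0, 4, 15)

v_19(a) = 2 ≥ 1, so the series converges in ℤ_19 to 1/(1 − a) = 1/(1 − (-25992)) = 1/25993. Expand this rational in ℤ_19: compute digits iteratively via d_i = x_i mod 19, x_{i+1} = (x_i − d_i)/19. The first 4 digits are (1, 0, 4, 15).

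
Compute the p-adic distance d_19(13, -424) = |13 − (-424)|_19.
d_19(13, -424) = 1/19

Step 1 — x − y = 13 − (-424) = 437. Step 2 — v_19(437) = 1 (factor: 437 = (19^1 · 23); the sign does not affect v_p). Step 3 — |x − y|_19 = 19^{-1} = 1/19.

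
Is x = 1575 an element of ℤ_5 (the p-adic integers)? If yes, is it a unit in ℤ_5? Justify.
x ∈ ℤ_5 but not a unit; v_5(x) = 2 > 0

ℤ_5 = {x ∈ ℚ_5 : v_5(x) ≥ 0} and ℤ_5^× = {x ∈ ℤ_5 : v_5(x) = 0}. Here v_5(1575) = v_5(num) − v_5(den) = 2; compare against these criteria.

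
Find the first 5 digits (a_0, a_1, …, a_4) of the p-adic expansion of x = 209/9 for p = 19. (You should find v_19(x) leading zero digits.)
(a_0, …, a_4) = (0, 16, 14, 14, 14)

v_19(209/9) = 1, so a_0 = ... = a_0 = 0. Factor out: x = 19^1 · u with u = 11/9 a unit in ℤ_19. Expand u iteratively via a_{v+i} = u_i mod 19, u_{i+1} = (u_i − a_{v+i})/19:
  u_0 = 11/9;  a_1 = 16;  u_1 = (u_0 − 16)/19 = -7/9
  u_1 = -7/9;  a_2 = 14;  u_2 = (u_1 − 14)/19 = -7/9
  u_2 = -7/9;  a_3 = 14;  u_3 = (u_2 − 14)/19 = -7/9
  u_3 = -7/9;  a_4 = 14;  u_4 = (u_3 − 14)/19 = -7/9
Digits: (0, 16, 14, 14, 14).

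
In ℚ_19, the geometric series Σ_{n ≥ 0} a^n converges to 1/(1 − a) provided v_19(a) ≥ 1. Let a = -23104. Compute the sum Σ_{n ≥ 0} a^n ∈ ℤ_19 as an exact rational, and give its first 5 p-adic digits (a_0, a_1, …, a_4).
Σ a^n = 1/(1 − a) = 1/23105;  first 5 digits = (1, 0, 12, 15, 10)

v_19(a) = 2 ≥ 1, so the series converges in ℤ_19 to 1/(1 − a) = 1/(1 − (-23104)) = 1/23105. Expand this rational in ℤ_19: compute digits iteratively via d_i = x_i mod 19, x_{i+1} = (x_i − d_i)/19. The first 5 digits are (1, 0, 12, 15, 10).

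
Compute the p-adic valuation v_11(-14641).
v_11(-14641) = 4

v_11(n) is the largest exponent k such that 11^k divides n. Factor out: -14641 = -11^4 · 1. (Sign doesn't affect v_p.) So v_11(-14641) = 4.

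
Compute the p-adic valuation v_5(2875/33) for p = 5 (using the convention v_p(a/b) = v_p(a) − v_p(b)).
v_5(2875/33) = 3

Factor powers of 5 from the numerator and denominator of the reduced fraction: 2875 = 5^3 · 23 and 33 = 5^0 · 33. Apply v_p(a/b) = v_p(a) − v_p(b): v_5(2875/33) = 3 − 0 = 3.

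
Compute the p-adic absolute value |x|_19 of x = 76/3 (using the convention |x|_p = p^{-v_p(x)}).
|76/3|_19 = 1/19

Step 1 — compute v_19(x) by factoring powers of 19 out of the numerator and denominator: v_19(76/3) = 1. Step 2 — apply |x|_p = p^{-v_p(x)} = 19^{-1} = 1/19.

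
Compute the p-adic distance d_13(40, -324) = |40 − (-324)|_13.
d_13(40, -324) = 1/13

Step 1 — x − y = 40 − (-324) = 364. Step 2 — v_13(364) = 1 (factor: 364 = (13^1 · 28); the sign does not affect v_p). Step 3 — |x − y|_13 = 13^{-1} = 1/13.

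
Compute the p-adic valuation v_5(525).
v_5(525) = 2

v_5(n) is the largest exponent k such that 5^k divides n. Factor out: 525 = 5^2 · 21. (Sign doesn't affect v_p.) So v_5(525) = 2.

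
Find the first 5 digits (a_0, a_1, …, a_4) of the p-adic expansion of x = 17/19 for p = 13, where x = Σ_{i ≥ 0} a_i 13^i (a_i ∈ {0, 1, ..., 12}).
(a_0, …, a_4) = (5, 12, 10, 6, 7)

v_13(17/19) = 0 (numerator and denominator both coprime to 13), so x ∈ ℤ_13^×. Compute digits iteratively via a_i = x_i mod 13, x_{i+1} = (x_i − a_i)/13, with x_0 = x:
  x_0 = 17/19;  a_0 = 5;  x_1 = (x_0 − 5)/13 = -6/19
  x_1 = -6/19;  a_1 = 12;  x_2 = (x_1 − 12)/13 = -18/19
  x_2 = -18/19;  a_2 = 10;  x_3 = (x_2 − 10)/13 = -16/19
  x_3 = -16/19;  a_3 = 6;  x_4 = (x_3 − 6)/13 = -10/19
  x_4 = -10/19;  a_4 = 7;  x_5 = (x_4 − 7)/13 = -11/19
Digits: (5, 12, 10, 6, 7).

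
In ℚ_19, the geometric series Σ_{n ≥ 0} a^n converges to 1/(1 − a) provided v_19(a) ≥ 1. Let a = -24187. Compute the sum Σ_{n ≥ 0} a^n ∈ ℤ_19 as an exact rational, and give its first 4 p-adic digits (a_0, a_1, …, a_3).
Σ a^n = 1/(1 − a) = 1/24188;  first 4 digits = (1, 0, 9, 15)

v_19(a) = 2 ≥ 1, so the series converges in ℤ_19 to 1/(1 − a) = 1/(1 − (-24187)) = 1/24188. Expand this rational in ℤ_19: compute digits iteratively via d_i = x_i mod 19, x_{i+1} = (x_i − d_i)/19. The first 4 digits are (1, 0, 9, 15).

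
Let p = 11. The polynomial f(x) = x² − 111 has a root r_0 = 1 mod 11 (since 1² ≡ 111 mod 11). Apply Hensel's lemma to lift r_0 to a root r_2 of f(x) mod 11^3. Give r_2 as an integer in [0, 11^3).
r_2 = 540 (mod 1331)

Hensel's recurrence: r_{i+1} = r_i − f(r_i)·(f′(r_i))^{-1} mod 11^{i+2}, with f′(x) = 2x. Iterate:
  r_0 = 1 (mod 11)
  r_1 = 56 (mod 121)
  r_2 = 540 (mod 1331)
Final: r_2 = 540, and one checks f(r_2) ≡ 0 mod 11^3.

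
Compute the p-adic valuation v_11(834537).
v_11(834537) = 4

v_11(n) is the largest exponent k such that 11^k divides n. Factor out: 834537 = 11^4 · 57. (Sign doesn't affect v_p.) So v_11(834537) = 4.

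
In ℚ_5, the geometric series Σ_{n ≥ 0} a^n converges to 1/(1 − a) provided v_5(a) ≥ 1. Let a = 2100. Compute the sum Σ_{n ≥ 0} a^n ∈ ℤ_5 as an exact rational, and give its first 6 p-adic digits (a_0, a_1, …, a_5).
Σ a^n = 1/(1 − a) = -1/2099;  first 6 digits = (1, 0, 4, 1, 4, 1)

v_5(a) = 2 ≥ 1, so the series converges in ℤ_5 to 1/(1 − a) = 1/(1 − 2100) = -1/2099. Expand this rational in ℤ_5: compute digits iteratively via d_i = x_i mod 5, x_{i+1} = (x_i − d_i)/5. The first 6 digits are (1, 0, 4, 1, 4, 1).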